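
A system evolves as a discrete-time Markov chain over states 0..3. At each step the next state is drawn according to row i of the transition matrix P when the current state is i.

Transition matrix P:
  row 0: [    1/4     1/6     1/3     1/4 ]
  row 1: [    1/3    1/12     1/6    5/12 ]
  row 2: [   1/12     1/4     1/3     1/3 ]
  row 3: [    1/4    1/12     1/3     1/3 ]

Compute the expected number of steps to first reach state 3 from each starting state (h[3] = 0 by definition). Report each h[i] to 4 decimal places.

h = [3.2803, 2.8235, 2.9689, 0.0000]

First-step conditioning: h[3] = 0; for i ≠ 3, h[i] = 1 + Σ_k P[i][k]·h[k].
  h[0] = 1 + 1/4·h[0] + 1/6·h[1] + 1/3·h[2]
  h[1] = 1 + 1/3·h[0] + 1/12·h[1] + 1/6·h[2]
  h[2] = 1 + 1/12·h[0] + 1/4·h[1] + 1/3·h[2]
Solving the 3×3 linear system over states ≠ 3 gives exactly h = [948/289, 48/17, 858/289, 0] (h[3] = 0 is the target).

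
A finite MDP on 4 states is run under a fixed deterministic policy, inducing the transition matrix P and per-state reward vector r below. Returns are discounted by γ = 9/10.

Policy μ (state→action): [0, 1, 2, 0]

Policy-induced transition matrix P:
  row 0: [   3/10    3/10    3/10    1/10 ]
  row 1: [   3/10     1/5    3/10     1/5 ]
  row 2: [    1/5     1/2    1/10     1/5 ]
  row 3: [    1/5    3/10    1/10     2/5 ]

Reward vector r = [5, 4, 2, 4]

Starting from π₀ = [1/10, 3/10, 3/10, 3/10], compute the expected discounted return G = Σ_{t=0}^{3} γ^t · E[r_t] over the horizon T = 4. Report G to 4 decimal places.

t=0: π = [0.1000, 0.3000, 0.3000, 0.3000], E[r] = 3.5000, γ^t·E[r] = 3.500000, running G = 3.500000
t=1: π = [0.2400, 0.3300, 0.1800, 0.2500], E[r] = 3.8800, γ^t·E[r] = 3.492000, running G = 6.992000
t=2: π = [0.2570, 0.3030, 0.2140, 0.2260], E[r] = 3.8290, γ^t·E[r] = 3.101490, running G = 10.093490
t=3: π = [0.2560, 0.3125, 0.2120, 0.2195], E[r] = 3.8320, γ^t·E[r] = 2.793528, running G = 12.887018

G = 12.8870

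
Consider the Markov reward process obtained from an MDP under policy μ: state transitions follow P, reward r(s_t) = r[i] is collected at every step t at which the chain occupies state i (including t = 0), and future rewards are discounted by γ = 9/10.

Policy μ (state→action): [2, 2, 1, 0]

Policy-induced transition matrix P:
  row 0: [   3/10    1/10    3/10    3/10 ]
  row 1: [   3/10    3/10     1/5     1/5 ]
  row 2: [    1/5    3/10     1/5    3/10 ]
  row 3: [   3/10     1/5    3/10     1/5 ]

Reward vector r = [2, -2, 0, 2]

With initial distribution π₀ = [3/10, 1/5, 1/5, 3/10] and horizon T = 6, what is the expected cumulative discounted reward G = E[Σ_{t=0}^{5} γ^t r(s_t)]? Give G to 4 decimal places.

G = 3.0922

t=0: π = [0.3000, 0.2000, 0.2000, 0.3000], E[r] = 0.8000, γ^t·E[r] = 0.800000, running G = 0.800000
t=1: π = [0.2800, 0.2100, 0.2600, 0.2500], E[r] = 0.6400, γ^t·E[r] = 0.576000, running G = 1.376000
t=2: π = [0.2740, 0.2190, 0.2530, 0.2540], E[r] = 0.6180, γ^t·E[r] = 0.500580, running G = 1.876580
t=3: π = [0.2747, 0.2198, 0.2528, 0.2527], E[r] = 0.6152, γ^t·E[r] = 0.448481, running G = 2.325061
t=4: π = [0.2747, 0.2198, 0.2527, 0.2528], E[r] = 0.6154, γ^t·E[r] = 0.403738, running G = 2.728798
t=5: π = [0.2747, 0.2198, 0.2527, 0.2527], E[r] = 0.6154, γ^t·E[r] = 0.363377, running G = 3.092175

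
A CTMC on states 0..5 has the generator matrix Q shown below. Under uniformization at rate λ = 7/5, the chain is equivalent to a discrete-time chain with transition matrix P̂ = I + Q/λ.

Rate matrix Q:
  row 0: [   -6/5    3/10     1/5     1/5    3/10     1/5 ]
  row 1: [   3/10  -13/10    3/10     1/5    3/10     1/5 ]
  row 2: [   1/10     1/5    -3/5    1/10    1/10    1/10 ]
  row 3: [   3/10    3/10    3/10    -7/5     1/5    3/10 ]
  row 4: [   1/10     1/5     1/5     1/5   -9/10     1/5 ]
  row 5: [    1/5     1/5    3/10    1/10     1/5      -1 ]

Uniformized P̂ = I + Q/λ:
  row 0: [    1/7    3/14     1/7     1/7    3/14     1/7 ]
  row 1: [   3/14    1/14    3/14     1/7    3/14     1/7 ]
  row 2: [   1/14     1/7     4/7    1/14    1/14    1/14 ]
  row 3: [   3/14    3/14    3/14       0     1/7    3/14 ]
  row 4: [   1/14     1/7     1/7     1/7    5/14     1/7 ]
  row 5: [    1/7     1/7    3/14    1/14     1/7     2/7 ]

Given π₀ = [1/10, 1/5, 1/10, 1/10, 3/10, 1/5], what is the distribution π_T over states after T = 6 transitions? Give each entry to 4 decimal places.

t=0: π = [0.1000, 0.2000, 0.1000, 0.1000, 0.3000, 0.2000]
t=1: π = [0.1357, 0.1429, 0.2214, 0.1071, 0.2214, 0.1714]
t=2: π = [0.1291, 0.1500, 0.2679, 0.0995, 0.1944, 0.1592]
t=3: π = [0.1277, 0.1485, 0.2868, 0.0981, 0.1853, 0.1536]
t=4: π = [0.1267, 0.1484, 0.2944, 0.0974, 0.1818, 0.1513]
t=5: π = [0.1264, 0.1483, 0.2974, 0.0971, 0.1804, 0.1504]
t=6: π = [0.1263, 0.1482, 0.2986, 0.0970, 0.1799, 0.1500]

π = [0.1263, 0.1482, 0.2986, 0.0970, 0.1799, 0.1500]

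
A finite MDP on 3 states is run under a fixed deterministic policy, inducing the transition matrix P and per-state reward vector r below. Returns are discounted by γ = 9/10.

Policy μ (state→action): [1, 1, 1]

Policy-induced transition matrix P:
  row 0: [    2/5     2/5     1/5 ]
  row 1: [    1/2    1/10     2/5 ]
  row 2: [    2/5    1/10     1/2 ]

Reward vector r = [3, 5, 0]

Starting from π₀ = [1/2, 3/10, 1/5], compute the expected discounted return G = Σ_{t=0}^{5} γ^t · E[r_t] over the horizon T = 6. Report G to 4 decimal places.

G = 11.9951

t=0: π = [0.5000, 0.3000, 0.2000], E[r] = 3.0000, γ^t·E[r] = 3.000000, running G = 3.000000
t=1: π = [0.4300, 0.2500, 0.3200], E[r] = 2.5400, γ^t·E[r] = 2.286000, running G = 5.286000
t=2: π = [0.4250, 0.2290, 0.3460], E[r] = 2.4200, γ^t·E[r] = 1.960200, running G = 7.246200
t=3: π = [0.4229, 0.2275, 0.3496], E[r] = 2.4062, γ^t·E[r] = 1.754120, running G = 9.000320
t=4: π = [0.4228, 0.2269, 0.3504], E[r] = 2.4026, γ^t·E[r] = 1.576346, running G = 10.576666
t=5: π = [0.4227, 0.2268, 0.3505], E[r] = 2.4022, γ^t·E[r] = 1.418467, running G = 11.995132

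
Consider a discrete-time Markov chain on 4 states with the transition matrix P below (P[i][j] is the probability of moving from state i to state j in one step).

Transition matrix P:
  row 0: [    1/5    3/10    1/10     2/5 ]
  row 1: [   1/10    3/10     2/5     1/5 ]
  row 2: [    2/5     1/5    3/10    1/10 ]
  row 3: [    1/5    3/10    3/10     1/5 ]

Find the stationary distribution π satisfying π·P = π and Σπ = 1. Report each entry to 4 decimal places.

π = [0.2291, 0.2719, 0.2814, 0.2177]

Balance equations π_j = Σ_i π_i·P[i][j]:
  π_0 = 1/5·π_0 + 1/10·π_1 + 2/5·π_2 + 1/5·π_3
  π_1 = 3/10·π_0 + 3/10·π_1 + 1/5·π_2 + 3/10·π_3
  π_2 = 1/10·π_0 + 2/5·π_1 + 3/10·π_2 + 3/10·π_3
  normalize: π_0 + π_1 + π_2 + π_3 = 1
Solving the linear system gives exactly π = [241/1052, 143/526, 74/263, 229/1052].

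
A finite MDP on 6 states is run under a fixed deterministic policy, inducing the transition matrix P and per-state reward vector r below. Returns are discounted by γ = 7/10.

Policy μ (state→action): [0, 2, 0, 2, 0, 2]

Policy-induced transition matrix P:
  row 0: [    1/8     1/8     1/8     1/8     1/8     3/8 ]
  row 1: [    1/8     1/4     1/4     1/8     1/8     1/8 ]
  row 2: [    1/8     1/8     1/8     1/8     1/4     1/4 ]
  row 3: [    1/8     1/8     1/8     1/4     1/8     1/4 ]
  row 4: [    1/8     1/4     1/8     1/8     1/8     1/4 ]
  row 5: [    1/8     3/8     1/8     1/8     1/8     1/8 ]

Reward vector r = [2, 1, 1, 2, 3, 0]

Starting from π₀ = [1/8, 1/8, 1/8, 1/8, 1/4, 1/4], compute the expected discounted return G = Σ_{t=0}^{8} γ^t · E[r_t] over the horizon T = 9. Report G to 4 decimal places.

G = 4.4450

t=0: π = [0.1250, 0.1250, 0.1250, 0.1250, 0.2500, 0.2500], E[r] = 1.5000, γ^t·E[r] = 1.500000, running G = 1.500000
t=1: π = [0.1250, 0.2344, 0.1406, 0.1406, 0.1406, 0.2188], E[r] = 1.3281, γ^t·E[r] = 0.929688, running G = 2.429688
t=2: π = [0.1250, 0.2266, 0.1543, 0.1426, 0.1426, 0.2090], E[r] = 1.3438, γ^t·E[r] = 0.658438, running G = 3.088125
t=3: π = [0.1250, 0.2234, 0.1533, 0.1428, 0.1443, 0.2112], E[r] = 1.3452, γ^t·E[r] = 0.461409, running G = 3.549534
t=4: π = [0.1250, 0.2238, 0.1529, 0.1429, 0.1442, 0.2113], E[r] = 1.3449, γ^t·E[r] = 0.322905, running G = 3.872439
t=5: π = [0.1250, 0.2238, 0.1530, 0.1429, 0.1441, 0.2112], E[r] = 1.3448, γ^t·E[r] = 0.226028, running G = 4.098467
t=6: π = [0.1250, 0.2238, 0.1530, 0.1429, 0.1441, 0.2112], E[r] = 1.3449, γ^t·E[r] = 0.158221, running G = 4.256688
t=7: π = [0.1250, 0.2238, 0.1530, 0.1429, 0.1441, 0.2112], E[r] = 1.3449, γ^t·E[r] = 0.110755, running G = 4.367443
t=8: π = [0.1250, 0.2238, 0.1530, 0.1429, 0.1441, 0.2112], E[r] = 1.3449, γ^t·E[r] = 0.077528, running G = 4.444971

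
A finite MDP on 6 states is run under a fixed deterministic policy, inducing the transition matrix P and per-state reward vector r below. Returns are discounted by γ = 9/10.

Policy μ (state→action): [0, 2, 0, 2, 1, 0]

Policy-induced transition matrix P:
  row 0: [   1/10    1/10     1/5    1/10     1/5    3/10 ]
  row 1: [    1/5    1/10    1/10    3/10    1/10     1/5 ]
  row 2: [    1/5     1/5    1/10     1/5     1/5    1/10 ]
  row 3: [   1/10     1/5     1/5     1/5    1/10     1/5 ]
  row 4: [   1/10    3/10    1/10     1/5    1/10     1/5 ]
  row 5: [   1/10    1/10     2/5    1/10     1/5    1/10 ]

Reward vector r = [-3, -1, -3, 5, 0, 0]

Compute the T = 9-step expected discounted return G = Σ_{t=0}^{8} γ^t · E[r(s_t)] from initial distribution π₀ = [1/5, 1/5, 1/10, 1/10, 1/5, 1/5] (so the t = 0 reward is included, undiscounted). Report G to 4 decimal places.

t=0: π = [0.2000, 0.2000, 0.1000, 0.1000, 0.2000, 0.2000], E[r] = -0.6000, γ^t·E[r] = -0.600000, running G = -0.600000
t=1: π = [0.1300, 0.1600, 0.1900, 0.1800, 0.1500, 0.1900], E[r] = -0.2200, γ^t·E[r] = -0.198000, running G = -0.798000
t=2: π = [0.1350, 0.1670, 0.1880, 0.1840, 0.1510, 0.1750], E[r] = -0.2160, γ^t·E[r] = -0.174960, running G = -0.972960
t=3: π = [0.1355, 0.1674, 0.1844, 0.1857, 0.1498, 0.1772], E[r] = -0.1986, γ^t·E[r] = -0.144779, running G = -1.117739
t=4: π = [0.1352, 0.1670, 0.1853, 0.1855, 0.1497, 0.1774], E[r] = -0.2010, γ^t·E[r] = -0.131876, running G = -1.249616
t=5: π = [0.1352, 0.1670, 0.1853, 0.1854, 0.1498, 0.1773], E[r] = -0.2013, γ^t·E[r] = -0.118888, running G = -1.368504
t=6: π = [0.1352, 0.1670, 0.1852, 0.1855, 0.1498, 0.1773], E[r] = -0.2012, γ^t·E[r] = -0.106912, running G = -1.475416
t=7: π = [0.1352, 0.1670, 0.1852, 0.1855, 0.1498, 0.1773], E[r] = -0.2012, γ^t·E[r] = -0.096228, running G = -1.571643
t=8: π = [0.1352, 0.1670, 0.1852, 0.1855, 0.1498, 0.1773], E[r] = -0.2012, γ^t·E[r] = -0.086607, running G = -1.658250

G = -1.6583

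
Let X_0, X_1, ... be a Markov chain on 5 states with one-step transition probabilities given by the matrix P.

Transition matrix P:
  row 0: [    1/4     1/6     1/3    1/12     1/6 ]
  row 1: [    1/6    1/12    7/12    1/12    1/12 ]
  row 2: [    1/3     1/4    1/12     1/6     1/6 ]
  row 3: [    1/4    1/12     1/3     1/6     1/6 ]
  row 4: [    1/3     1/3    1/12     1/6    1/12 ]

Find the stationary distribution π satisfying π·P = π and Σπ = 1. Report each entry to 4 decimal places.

Balance equations π_j = Σ_i π_i·P[i][j]:
  π_0 = 1/4·π_0 + 1/6·π_1 + 1/3·π_2 + 1/4·π_3 + 1/3·π_4
  π_1 = 1/6·π_0 + 1/12·π_1 + 1/4·π_2 + 1/12·π_3 + 1/3·π_4
  π_2 = 1/3·π_0 + 7/12·π_1 + 1/12·π_2 + 1/3·π_3 + 1/12·π_4
  π_3 = 1/12·π_0 + 1/12·π_1 + 1/6·π_2 + 1/6·π_3 + 1/6·π_4
  normalize: π_0 + π_1 + π_2 + π_3 + π_4 = 1
Solving the linear system gives exactly π = [1495/5556, 1037/5556, 767/2778, 715/5556, 775/5556].

π = [0.2691, 0.1866, 0.2761, 0.1287, 0.1395]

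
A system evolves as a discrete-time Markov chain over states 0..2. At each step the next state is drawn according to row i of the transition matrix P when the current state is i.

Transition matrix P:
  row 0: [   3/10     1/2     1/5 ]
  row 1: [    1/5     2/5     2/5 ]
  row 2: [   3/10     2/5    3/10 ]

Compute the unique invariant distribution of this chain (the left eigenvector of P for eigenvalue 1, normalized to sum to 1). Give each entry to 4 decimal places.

Balance equations π_j = Σ_i π_i·P[i][j]:
  π_0 = 3/10·π_0 + 1/5·π_1 + 3/10·π_2
  π_1 = 1/2·π_0 + 2/5·π_1 + 2/5·π_2
  normalize: π_0 + π_1 + π_2 = 1
Solving the linear system gives exactly π = [26/101, 43/101, 32/101].

π = [0.2574, 0.4257, 0.3168]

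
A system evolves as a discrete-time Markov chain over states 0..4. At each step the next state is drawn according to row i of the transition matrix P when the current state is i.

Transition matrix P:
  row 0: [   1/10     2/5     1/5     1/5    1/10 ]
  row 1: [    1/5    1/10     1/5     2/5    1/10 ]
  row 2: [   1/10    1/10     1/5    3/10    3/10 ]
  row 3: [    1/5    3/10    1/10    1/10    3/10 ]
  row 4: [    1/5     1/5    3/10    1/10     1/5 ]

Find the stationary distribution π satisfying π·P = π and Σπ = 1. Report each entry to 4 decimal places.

Balance equations π_j = Σ_i π_i·P[i][j]:
  π_0 = 1/10·π_0 + 1/5·π_1 + 1/10·π_2 + 1/5·π_3 + 1/5·π_4
  π_1 = 2/5·π_0 + 1/10·π_1 + 1/10·π_2 + 3/10·π_3 + 1/5·π_4
  π_2 = 1/5·π_0 + 1/5·π_1 + 1/5·π_2 + 1/10·π_3 + 3/10·π_4
  π_3 = 1/5·π_0 + 2/5·π_1 + 3/10·π_2 + 1/10·π_3 + 1/10·π_4
  normalize: π_0 + π_1 + π_2 + π_3 + π_4 = 1
Solving the linear system gives exactly π = [2148/13115, 2801/13115, 2602/13115, 2887/13115, 2677/13115].

π = [0.1638, 0.2136, 0.1984, 0.2201, 0.2041]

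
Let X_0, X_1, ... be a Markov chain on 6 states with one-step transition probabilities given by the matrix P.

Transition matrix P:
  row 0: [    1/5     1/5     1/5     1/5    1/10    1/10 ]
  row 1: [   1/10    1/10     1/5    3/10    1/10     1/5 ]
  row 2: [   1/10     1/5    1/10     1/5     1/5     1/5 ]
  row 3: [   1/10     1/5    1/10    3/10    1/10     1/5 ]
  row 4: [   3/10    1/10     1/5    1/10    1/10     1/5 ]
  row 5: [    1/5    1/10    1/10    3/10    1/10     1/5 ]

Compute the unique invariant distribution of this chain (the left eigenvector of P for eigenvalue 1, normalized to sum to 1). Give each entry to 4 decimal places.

Balance equations π_j = Σ_i π_i·P[i][j]:
  π_0 = 1/5·π_0 + 1/10·π_1 + 1/10·π_2 + 1/10·π_3 + 3/10·π_4 + 1/5·π_5
  π_1 = 1/5·π_0 + 1/10·π_1 + 1/5·π_2 + 1/5·π_3 + 1/10·π_4 + 1/10·π_5
  π_2 = 1/5·π_0 + 1/5·π_1 + 1/10·π_2 + 1/10·π_3 + 1/5·π_4 + 1/10·π_5
  π_3 = 1/5·π_0 + 3/10·π_1 + 1/5·π_2 + 3/10·π_3 + 1/10·π_4 + 3/10·π_5
  π_4 = 1/10·π_0 + 1/10·π_1 + 1/5·π_2 + 1/10·π_3 + 1/10·π_4 + 1/10·π_5
  normalize: π_0 + π_1 + π_2 + π_3 + π_4 + π_5 = 1
Solving the linear system gives exactly π = [1942/12371, 43/278, 1764/12371, 22/89, 2827/24742, 2280/12371].

π = [0.1570, 0.1547, 0.1426, 0.2472, 0.1143, 0.1843]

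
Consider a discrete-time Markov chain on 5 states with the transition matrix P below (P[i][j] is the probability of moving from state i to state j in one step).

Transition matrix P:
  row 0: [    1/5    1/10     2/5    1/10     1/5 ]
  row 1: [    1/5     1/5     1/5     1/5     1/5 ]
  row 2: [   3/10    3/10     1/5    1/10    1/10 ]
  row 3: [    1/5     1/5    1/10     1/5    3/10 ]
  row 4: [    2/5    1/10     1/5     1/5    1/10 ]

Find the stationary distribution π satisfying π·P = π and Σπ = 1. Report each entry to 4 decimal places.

π = [0.2585, 0.1804, 0.2366, 0.1505, 0.1740]

Balance equations π_j = Σ_i π_i·P[i][j]:
  π_0 = 1/5·π_0 + 1/5·π_1 + 3/10·π_2 + 1/5·π_3 + 2/5·π_4
  π_1 = 1/10·π_0 + 1/5·π_1 + 3/10·π_2 + 1/5·π_3 + 1/10·π_4
  π_2 = 2/5·π_0 + 1/5·π_1 + 1/5·π_2 + 1/10·π_3 + 1/5·π_4
  π_3 = 1/10·π_0 + 1/5·π_1 + 1/10·π_2 + 1/5·π_3 + 1/5·π_4
  normalize: π_0 + π_1 + π_2 + π_3 + π_4 = 1
Solving the linear system gives exactly π = [84/325, 129/715, 846/3575, 538/3575, 622/3575].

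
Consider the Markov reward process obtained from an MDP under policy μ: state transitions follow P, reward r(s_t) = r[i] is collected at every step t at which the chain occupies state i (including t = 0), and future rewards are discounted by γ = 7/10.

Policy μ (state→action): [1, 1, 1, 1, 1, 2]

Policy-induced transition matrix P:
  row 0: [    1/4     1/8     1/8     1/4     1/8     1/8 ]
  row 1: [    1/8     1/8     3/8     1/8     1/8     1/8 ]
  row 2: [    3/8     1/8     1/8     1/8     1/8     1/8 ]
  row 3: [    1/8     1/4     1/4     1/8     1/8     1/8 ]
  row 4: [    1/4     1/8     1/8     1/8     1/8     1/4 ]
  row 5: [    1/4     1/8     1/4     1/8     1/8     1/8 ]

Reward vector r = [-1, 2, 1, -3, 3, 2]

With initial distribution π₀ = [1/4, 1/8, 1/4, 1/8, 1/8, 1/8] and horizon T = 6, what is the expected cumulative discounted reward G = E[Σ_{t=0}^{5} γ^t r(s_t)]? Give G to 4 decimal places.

G = 1.3309

t=0: π = [0.2500, 0.1250, 0.2500, 0.1250, 0.1250, 0.1250], E[r] = 0.5000, γ^t·E[r] = 0.500000, running G = 0.500000
t=1: π = [0.2500, 0.1406, 0.1875, 0.1563, 0.1250, 0.1406], E[r] = 0.4063, γ^t·E[r] = 0.284375, running G = 0.784375
t=2: π = [0.2363, 0.1445, 0.1973, 0.1563, 0.1250, 0.1406], E[r] = 0.4375, γ^t·E[r] = 0.214375, running G = 0.998750
t=3: π = [0.2371, 0.1445, 0.1982, 0.1545, 0.1250, 0.1406], E[r] = 0.4429, γ^t·E[r] = 0.151905, running G = 1.150655
t=4: π = [0.2374, 0.1443, 0.1980, 0.1546, 0.1250, 0.1406], E[r] = 0.4416, γ^t·E[r] = 0.106033, running G = 1.256688
t=5: π = [0.2374, 0.1443, 0.1980, 0.1547, 0.1250, 0.1406], E[r] = 0.4415, γ^t·E[r] = 0.074201, running G = 1.330888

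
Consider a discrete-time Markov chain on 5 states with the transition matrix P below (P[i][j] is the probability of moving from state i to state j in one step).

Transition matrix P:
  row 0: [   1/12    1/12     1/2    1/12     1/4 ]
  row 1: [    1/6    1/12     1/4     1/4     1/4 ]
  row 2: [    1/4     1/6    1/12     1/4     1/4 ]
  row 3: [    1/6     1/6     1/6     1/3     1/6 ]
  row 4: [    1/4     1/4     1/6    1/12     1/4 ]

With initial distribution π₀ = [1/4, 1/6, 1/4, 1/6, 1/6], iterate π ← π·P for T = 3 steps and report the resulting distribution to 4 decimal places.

π = [0.1884, 0.1569, 0.2255, 0.1955, 0.2336]

t=0: π = [0.2500, 0.1667, 0.2500, 0.1667, 0.1667]
t=1: π = [0.1806, 0.1458, 0.2431, 0.1944, 0.2361]
t=2: π = [0.1916, 0.1591, 0.2188, 0.1968, 0.2338]
t=3: π = [0.1884, 0.1569, 0.2255, 0.1955, 0.2336]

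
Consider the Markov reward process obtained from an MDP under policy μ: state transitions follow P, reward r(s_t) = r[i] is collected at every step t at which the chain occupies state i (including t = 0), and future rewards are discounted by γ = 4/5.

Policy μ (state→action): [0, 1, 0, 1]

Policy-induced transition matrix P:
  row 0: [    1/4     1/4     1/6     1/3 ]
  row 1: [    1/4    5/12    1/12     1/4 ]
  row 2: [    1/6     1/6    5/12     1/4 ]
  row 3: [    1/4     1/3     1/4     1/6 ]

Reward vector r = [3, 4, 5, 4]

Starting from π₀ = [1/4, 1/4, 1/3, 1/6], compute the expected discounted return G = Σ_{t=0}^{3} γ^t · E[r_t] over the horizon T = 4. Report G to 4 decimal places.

G = 11.8991

t=0: π = [0.2500, 0.2500, 0.3333, 0.1667], E[r] = 4.0833, γ^t·E[r] = 4.083333, running G = 4.083333
t=1: π = [0.2222, 0.2778, 0.2431, 0.2569], E[r] = 4.0208, γ^t·E[r] = 3.216667, running G = 7.300000
t=2: π = [0.2297, 0.2975, 0.2257, 0.2471], E[r] = 3.9959, γ^t·E[r] = 2.557407, running G = 9.857407
t=3: π = [0.2312, 0.3014, 0.2189, 0.2486], E[r] = 3.9877, γ^t·E[r] = 2.041704, running G = 11.899111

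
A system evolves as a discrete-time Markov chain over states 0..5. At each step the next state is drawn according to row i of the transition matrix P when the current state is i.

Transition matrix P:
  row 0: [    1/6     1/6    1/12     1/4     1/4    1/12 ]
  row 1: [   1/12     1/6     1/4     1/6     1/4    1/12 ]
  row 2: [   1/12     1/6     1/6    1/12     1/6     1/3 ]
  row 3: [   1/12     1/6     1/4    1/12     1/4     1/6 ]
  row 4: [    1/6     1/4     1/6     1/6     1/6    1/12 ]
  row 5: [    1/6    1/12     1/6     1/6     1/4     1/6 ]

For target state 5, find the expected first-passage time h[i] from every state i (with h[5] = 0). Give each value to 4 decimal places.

h = [7.1374, 6.9016, 5.3391, 6.3707, 7.0399, 0.0000]

First-step conditioning: h[5] = 0; for i ≠ 5, h[i] = 1 + Σ_k P[i][k]·h[k].
  h[0] = 1 + 1/6·h[0] + 1/6·h[1] + 1/12·h[2] + 1/4·h[3] + 1/4·h[4]
  h[1] = 1 + 1/12·h[0] + 1/6·h[1] + 1/4·h[2] + 1/6·h[3] + 1/4·h[4]
  h[2] = 1 + 1/12·h[0] + 1/6·h[1] + 1/6·h[2] + 1/12·h[3] + 1/6·h[4]
  h[3] = 1 + 1/12·h[0] + 1/6·h[1] + 1/4·h[2] + 1/12·h[3] + 1/4·h[4]
  h[4] = 1 + 1/6·h[0] + 1/4·h[1] + 1/6·h[2] + 1/6·h[3] + 1/6·h[4]
Solving the 5×5 linear system over states ≠ 5 gives exactly h = [148908/20863, 143988/20863, 111390/20863, 132912/20863, 146874/20863, 0] (h[5] = 0 is the target).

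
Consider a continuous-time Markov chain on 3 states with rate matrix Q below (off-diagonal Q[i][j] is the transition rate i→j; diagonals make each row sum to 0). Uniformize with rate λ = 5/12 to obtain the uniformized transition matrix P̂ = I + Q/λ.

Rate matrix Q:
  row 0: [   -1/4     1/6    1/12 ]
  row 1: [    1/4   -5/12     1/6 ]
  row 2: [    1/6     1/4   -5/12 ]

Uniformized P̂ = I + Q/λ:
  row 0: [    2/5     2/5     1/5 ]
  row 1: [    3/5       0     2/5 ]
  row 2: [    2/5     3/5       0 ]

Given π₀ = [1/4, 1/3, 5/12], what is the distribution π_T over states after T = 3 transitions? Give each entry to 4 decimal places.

t=0: π = [0.2500, 0.3333, 0.4167]
t=1: π = [0.4667, 0.3500, 0.1833]
t=2: π = [0.4700, 0.2967, 0.2333]
t=3: π = [0.4593, 0.3280, 0.2127]

π = [0.4593, 0.3280, 0.2127]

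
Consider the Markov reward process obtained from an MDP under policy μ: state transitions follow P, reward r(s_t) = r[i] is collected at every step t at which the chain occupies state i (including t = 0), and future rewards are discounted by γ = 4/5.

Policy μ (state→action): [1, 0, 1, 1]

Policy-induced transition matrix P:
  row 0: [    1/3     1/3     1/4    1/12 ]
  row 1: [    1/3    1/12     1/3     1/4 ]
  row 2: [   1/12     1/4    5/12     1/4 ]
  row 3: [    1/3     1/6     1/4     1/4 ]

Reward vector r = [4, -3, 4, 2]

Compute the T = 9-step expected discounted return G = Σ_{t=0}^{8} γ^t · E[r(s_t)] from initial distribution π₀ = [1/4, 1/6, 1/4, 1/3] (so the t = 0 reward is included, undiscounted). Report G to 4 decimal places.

t=0: π = [0.2500, 0.1667, 0.2500, 0.3333], E[r] = 2.1667, γ^t·E[r] = 2.166667, running G = 2.166667
t=1: π = [0.2708, 0.2153, 0.3056, 0.2083], E[r] = 2.0764, γ^t·E[r] = 1.661111, running G = 3.827778
t=2: π = [0.2569, 0.2193, 0.3189, 0.2049], E[r] = 2.0550, γ^t·E[r] = 1.315185, running G = 5.142963
t=3: π = [0.2536, 0.2178, 0.3214, 0.2072], E[r] = 2.0611, γ^t·E[r] = 1.055309, running G = 6.198272
t=4: π = [0.2530, 0.2176, 0.3217, 0.2077], E[r] = 2.0615, γ^t·E[r] = 0.844403, running G = 7.042675
t=5: π = [0.2529, 0.2175, 0.3218, 0.2078], E[r] = 2.0618, γ^t·E[r] = 0.675600, running G = 7.718274
t=6: π = [0.2529, 0.2175, 0.3218, 0.2078], E[r] = 2.0618, γ^t·E[r] = 0.540481, running G = 8.258756
t=7: π = [0.2529, 0.2175, 0.3218, 0.2079], E[r] = 2.0618, γ^t·E[r] = 0.432386, running G = 8.691142
t=8: π = [0.2529, 0.2175, 0.3218, 0.2079], E[r] = 2.0618, γ^t·E[r] = 0.345909, running G = 9.037050

G = 9.0371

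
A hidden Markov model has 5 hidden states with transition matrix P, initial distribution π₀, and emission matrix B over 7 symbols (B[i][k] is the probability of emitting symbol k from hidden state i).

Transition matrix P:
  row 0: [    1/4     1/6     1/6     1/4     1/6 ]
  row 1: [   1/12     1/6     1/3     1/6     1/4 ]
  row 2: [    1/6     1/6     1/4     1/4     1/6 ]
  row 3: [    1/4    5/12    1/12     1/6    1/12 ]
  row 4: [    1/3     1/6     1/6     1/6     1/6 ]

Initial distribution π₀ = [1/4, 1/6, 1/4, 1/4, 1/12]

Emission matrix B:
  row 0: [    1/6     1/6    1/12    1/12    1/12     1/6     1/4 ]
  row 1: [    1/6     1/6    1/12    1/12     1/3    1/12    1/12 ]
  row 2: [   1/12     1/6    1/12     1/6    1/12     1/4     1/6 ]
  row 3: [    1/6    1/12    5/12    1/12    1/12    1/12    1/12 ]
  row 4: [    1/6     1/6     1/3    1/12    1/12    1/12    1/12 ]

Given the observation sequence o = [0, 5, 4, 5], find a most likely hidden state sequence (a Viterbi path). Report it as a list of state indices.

t=0: δ = [4.167e-02, 2.778e-02, 2.083e-02, 4.167e-02, 1.389e-02]  (obs o_0=0)
t=1: δ = [1.736e-03, 1.447e-03, 2.315e-03, 8.681e-04, 5.787e-04]  ψ = [0, 3, 1, 0, 0]  (obs o_1=5)
t=2: δ = [3.617e-05, 1.286e-04, 4.823e-05, 4.823e-05, 3.215e-05]  ψ = [0, 2, 2, 2, 2]  (obs o_2=4)
t=3: δ = [2.009e-06, 1.786e-06, 1.072e-05, 1.786e-06, 2.679e-06]  ψ = [3, 1, 1, 1, 1]  (obs o_3=5)
backtrack: best end state = 2; path = [1, 2, 1, 2]

path = [1, 2, 1, 2]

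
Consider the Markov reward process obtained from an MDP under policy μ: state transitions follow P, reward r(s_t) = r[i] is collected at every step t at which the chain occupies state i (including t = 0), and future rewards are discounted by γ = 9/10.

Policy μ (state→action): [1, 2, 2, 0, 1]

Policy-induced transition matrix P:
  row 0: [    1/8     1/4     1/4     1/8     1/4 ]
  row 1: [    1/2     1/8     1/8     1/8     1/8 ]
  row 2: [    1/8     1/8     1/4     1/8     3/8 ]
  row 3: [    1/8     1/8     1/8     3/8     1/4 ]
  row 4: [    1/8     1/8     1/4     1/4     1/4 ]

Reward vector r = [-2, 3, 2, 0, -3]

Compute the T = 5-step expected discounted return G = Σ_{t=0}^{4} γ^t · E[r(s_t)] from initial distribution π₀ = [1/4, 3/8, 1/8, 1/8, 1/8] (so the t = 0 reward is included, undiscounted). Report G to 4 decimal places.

t=0: π = [0.2500, 0.3750, 0.1250, 0.1250, 0.1250], E[r] = 0.5000, γ^t·E[r] = 0.500000, running G = 0.500000
t=1: π = [0.2656, 0.1563, 0.1875, 0.1719, 0.2188], E[r] = -0.3438, γ^t·E[r] = -0.309375, running G = 0.190625
t=2: π = [0.1836, 0.1582, 0.2090, 0.1953, 0.2539], E[r] = -0.2363, γ^t·E[r] = -0.191426, running G = -0.000801
t=3: π = [0.1843, 0.1479, 0.2058, 0.2056, 0.2563], E[r] = -0.2822, γ^t·E[r] = -0.205743, running G = -0.206544
t=4: π = [0.1805, 0.1480, 0.2058, 0.2084, 0.2572], E[r] = -0.2769, γ^t·E[r] = -0.181685, running G = -0.388229

G = -0.3882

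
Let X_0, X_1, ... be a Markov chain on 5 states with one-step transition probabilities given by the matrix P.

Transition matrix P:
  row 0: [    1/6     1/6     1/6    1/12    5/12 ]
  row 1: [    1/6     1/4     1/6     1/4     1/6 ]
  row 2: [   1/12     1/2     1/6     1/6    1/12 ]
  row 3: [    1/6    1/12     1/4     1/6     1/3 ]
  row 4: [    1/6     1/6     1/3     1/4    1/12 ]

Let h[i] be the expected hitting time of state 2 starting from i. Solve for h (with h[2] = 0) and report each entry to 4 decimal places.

First-step conditioning: h[2] = 0; for i ≠ 2, h[i] = 1 + Σ_k P[i][k]·h[k].
  h[0] = 1 + 1/6·h[0] + 1/6·h[1] + 1/12·h[3] + 5/12·h[4]
  h[1] = 1 + 1/6·h[0] + 1/4·h[1] + 1/4·h[3] + 1/6·h[4]
  h[3] = 1 + 1/6·h[0] + 1/12·h[1] + 1/6·h[3] + 1/3·h[4]
  h[4] = 1 + 1/6·h[0] + 1/6·h[1] + 1/4·h[3] + 1/12·h[4]
Solving the 4×4 linear system over states ≠ 2 gives exactly h = [5952/1345, 6084/1345, 0, 5472/1345, 5148/1345] (h[2] = 0 is the target).

h = [4.4253, 4.5234, 0.0000, 4.0684, 3.8275]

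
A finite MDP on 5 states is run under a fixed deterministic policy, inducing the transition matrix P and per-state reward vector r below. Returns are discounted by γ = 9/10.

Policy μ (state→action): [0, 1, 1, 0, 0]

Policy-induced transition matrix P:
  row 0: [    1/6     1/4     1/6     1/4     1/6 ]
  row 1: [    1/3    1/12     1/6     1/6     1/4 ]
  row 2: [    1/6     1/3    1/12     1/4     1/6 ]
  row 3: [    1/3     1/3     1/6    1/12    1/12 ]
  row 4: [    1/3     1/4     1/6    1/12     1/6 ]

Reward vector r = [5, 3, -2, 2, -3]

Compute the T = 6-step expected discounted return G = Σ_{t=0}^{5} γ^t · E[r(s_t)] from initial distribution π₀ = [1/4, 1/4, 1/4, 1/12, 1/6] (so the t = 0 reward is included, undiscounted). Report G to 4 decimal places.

t=0: π = [0.2500, 0.2500, 0.2500, 0.0833, 0.1667], E[r] = 1.1667, γ^t·E[r] = 1.166667, running G = 1.166667
t=1: π = [0.2500, 0.2361, 0.1458, 0.1875, 0.1806], E[r] = 1.5000, γ^t·E[r] = 1.350000, running G = 2.516667
t=2: π = [0.2674, 0.2384, 0.1545, 0.1690, 0.1707], E[r] = 1.5689, γ^t·E[r] = 1.270781, running G = 3.787448
t=3: π = [0.2630, 0.2372, 0.1538, 0.1735, 0.1725], E[r] = 1.5489, γ^t·E[r] = 1.129113, running G = 4.916561
t=4: π = [0.2639, 0.2377, 0.1539, 0.1726, 0.1720], E[r] = 1.5541, γ^t·E[r] = 1.019614, running G = 5.936175
t=5: π = [0.2637, 0.2376, 0.1538, 0.1728, 0.1721], E[r] = 1.5529, γ^t·E[r] = 0.916943, running G = 6.853118

G = 6.8531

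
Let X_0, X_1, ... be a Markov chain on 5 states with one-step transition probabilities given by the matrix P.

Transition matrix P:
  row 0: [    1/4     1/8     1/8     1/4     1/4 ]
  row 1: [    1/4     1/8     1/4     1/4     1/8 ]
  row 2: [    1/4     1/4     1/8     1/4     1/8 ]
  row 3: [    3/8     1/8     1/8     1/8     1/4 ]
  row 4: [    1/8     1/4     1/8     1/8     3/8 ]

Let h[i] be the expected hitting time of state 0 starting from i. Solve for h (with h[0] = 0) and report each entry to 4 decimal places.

h = [0.0000, 4.0000, 4.0000, 3.6364, 4.7273]

First-step conditioning: h[0] = 0; for i ≠ 0, h[i] = 1 + Σ_k P[i][k]·h[k].
  h[1] = 1 + 1/8·h[1] + 1/4·h[2] + 1/4·h[3] + 1/8·h[4]
  h[2] = 1 + 1/4·h[1] + 1/8·h[2] + 1/4·h[3] + 1/8·h[4]
  h[3] = 1 + 1/8·h[1] + 1/8·h[2] + 1/8·h[3] + 1/4·h[4]
  h[4] = 1 + 1/4·h[1] + 1/8·h[2] + 1/8·h[3] + 3/8·h[4]
Solving the 4×4 linear system over states ≠ 0 gives exactly h = [0, 4, 4, 40/11, 52/11] (h[0] = 0 is the target).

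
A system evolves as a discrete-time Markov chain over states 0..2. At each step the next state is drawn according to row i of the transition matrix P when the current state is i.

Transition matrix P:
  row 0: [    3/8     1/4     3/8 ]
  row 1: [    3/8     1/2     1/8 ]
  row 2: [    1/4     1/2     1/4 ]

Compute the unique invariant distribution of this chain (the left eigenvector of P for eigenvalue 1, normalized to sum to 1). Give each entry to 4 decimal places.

Balance equations π_j = Σ_i π_i·P[i][j]:
  π_0 = 3/8·π_0 + 3/8·π_1 + 1/4·π_2
  π_1 = 1/4·π_0 + 1/2·π_1 + 1/2·π_2
  normalize: π_0 + π_1 + π_2 = 1
Solving the linear system gives exactly π = [10/29, 12/29, 7/29].

π = [0.3448, 0.4138, 0.2414]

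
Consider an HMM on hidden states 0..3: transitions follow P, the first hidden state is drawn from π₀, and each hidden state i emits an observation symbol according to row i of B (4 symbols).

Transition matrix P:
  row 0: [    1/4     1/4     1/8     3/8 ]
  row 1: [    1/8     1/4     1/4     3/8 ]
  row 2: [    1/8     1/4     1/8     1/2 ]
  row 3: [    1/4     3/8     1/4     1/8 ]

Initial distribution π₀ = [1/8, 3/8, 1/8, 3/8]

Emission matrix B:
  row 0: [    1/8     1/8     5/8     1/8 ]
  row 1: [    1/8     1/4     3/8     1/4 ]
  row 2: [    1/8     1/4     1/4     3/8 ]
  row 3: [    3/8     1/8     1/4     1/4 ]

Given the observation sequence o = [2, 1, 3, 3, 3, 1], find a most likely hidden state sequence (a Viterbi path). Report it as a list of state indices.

path = [1, 2, 3, 2, 3, 1]

t=0: δ = [7.812e-02, 1.406e-01, 3.125e-02, 9.375e-02]  (obs o_0=2)
t=1: δ = [2.930e-03, 8.789e-03, 8.789e-03, 6.592e-03]  ψ = [3, 1, 1, 1]  (obs o_1=1)
t=2: δ = [2.060e-04, 6.180e-04, 8.240e-04, 1.099e-03]  ψ = [3, 3, 1, 2]  (obs o_2=3)
t=3: δ = [3.433e-05, 1.030e-04, 1.030e-04, 1.030e-04]  ψ = [3, 3, 3, 2]  (obs o_3=3)
t=4: δ = [3.219e-06, 9.656e-06, 9.656e-06, 1.287e-05]  ψ = [3, 3, 1, 2]  (obs o_4=3)
t=5: δ = [4.023e-07, 1.207e-06, 8.047e-07, 6.035e-07]  ψ = [3, 3, 3, 2]  (obs o_5=1)
backtrack: best end state = 1; path = [1, 2, 3, 2, 3, 1]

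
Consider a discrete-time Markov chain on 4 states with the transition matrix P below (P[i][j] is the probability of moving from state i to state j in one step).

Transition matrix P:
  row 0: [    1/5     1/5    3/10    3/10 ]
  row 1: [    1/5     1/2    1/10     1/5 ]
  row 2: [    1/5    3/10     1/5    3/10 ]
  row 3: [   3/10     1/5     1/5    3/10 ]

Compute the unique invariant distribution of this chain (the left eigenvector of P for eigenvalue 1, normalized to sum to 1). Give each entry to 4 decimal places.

Balance equations π_j = Σ_i π_i·P[i][j]:
  π_0 = 1/5·π_0 + 1/5·π_1 + 1/5·π_2 + 3/10·π_3
  π_1 = 1/5·π_0 + 1/2·π_1 + 3/10·π_2 + 1/5·π_3
  π_2 = 3/10·π_0 + 1/10·π_1 + 1/5·π_2 + 1/5·π_3
  normalize: π_0 + π_1 + π_2 + π_3 = 1
Solving the linear system gives exactly π = [179/789, 247/789, 151/789, 212/789].

π = [0.2269, 0.3131, 0.1914, 0.2687]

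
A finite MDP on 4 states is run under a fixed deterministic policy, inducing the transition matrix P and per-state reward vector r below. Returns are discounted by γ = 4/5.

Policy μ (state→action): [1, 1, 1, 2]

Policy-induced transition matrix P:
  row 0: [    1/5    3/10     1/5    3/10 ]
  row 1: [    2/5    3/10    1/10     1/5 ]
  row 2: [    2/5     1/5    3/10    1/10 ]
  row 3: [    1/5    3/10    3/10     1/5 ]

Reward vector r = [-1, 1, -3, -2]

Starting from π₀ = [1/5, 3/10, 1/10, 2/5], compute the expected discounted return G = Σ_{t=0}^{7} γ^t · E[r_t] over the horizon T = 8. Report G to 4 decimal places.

G = -4.4049

t=0: π = [0.2000, 0.3000, 0.1000, 0.4000], E[r] = -1.0000, γ^t·E[r] = -1.000000, running G = -1.000000
t=1: π = [0.2800, 0.2900, 0.2200, 0.2100], E[r] = -1.0700, γ^t·E[r] = -0.856000, running G = -1.856000
t=2: π = [0.3020, 0.2780, 0.2140, 0.2060], E[r] = -1.0780, γ^t·E[r] = -0.689920, running G = -2.545920
t=3: π = [0.2984, 0.2786, 0.2142, 0.2088], E[r] = -1.0800, γ^t·E[r] = -0.552960, running G = -3.098880
t=4: π = [0.2986, 0.2786, 0.2144, 0.2084], E[r] = -1.0801, γ^t·E[r] = -0.442425, running G = -3.541305
t=5: π = [0.2986, 0.2786, 0.2144, 0.2084], E[r] = -1.0802, γ^t·E[r] = -0.353946, running G = -3.895251
t=6: π = [0.2986, 0.2786, 0.2144, 0.2084], E[r] = -1.0802, γ^t·E[r] = -0.283157, running G = -4.178408
t=7: π = [0.2986, 0.2786, 0.2144, 0.2084], E[r] = -1.0802, γ^t·E[r] = -0.226526, running G = -4.404934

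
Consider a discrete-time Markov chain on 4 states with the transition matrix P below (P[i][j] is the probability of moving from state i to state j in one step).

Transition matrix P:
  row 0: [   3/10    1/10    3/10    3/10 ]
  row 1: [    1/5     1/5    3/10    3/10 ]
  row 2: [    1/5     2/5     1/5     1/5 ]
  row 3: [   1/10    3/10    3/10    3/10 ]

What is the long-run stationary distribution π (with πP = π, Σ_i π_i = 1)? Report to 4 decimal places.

π = [0.1919, 0.2626, 0.2727, 0.2727]

Balance equations π_j = Σ_i π_i·P[i][j]:
  π_0 = 3/10·π_0 + 1/5·π_1 + 1/5·π_2 + 1/10·π_3
  π_1 = 1/10·π_0 + 1/5·π_1 + 2/5·π_2 + 3/10·π_3
  π_2 = 3/10·π_0 + 3/10·π_1 + 1/5·π_2 + 3/10·π_3
  normalize: π_0 + π_1 + π_2 + π_3 = 1
Solving the linear system gives exactly π = [19/99, 26/99, 3/11, 3/11].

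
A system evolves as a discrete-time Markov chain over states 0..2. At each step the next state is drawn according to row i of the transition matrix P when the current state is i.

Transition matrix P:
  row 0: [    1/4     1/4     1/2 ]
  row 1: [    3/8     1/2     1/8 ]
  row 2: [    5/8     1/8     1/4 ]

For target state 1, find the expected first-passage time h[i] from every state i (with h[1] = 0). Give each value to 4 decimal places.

h = [5.0000, 0.0000, 5.5000]

First-step conditioning: h[1] = 0; for i ≠ 1, h[i] = 1 + Σ_k P[i][k]·h[k].
  h[0] = 1 + 1/4·h[0] + 1/2·h[2]
  h[2] = 1 + 5/8·h[0] + 1/4·h[2]
Solving the 2×2 linear system over states ≠ 1 gives exactly h = [5, 0, 11/2] (h[1] = 0 is the target).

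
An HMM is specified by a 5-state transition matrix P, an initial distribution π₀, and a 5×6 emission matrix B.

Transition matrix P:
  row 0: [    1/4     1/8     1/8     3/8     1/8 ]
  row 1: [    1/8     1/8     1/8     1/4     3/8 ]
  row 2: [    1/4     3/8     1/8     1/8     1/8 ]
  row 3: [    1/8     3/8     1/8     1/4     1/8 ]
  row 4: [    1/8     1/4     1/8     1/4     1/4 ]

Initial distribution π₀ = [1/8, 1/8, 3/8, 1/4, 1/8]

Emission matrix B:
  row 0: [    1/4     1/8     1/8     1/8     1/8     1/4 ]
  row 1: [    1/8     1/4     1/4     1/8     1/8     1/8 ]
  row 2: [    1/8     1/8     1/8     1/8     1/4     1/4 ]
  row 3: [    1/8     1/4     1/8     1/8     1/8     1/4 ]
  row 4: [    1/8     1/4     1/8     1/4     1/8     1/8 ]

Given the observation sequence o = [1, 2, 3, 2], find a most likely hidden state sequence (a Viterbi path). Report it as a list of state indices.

path = [3, 1, 4, 1]

t=0: δ = [1.562e-02, 3.125e-02, 4.688e-02, 6.250e-02, 3.125e-02]  (obs o_0=1)
t=1: δ = [1.465e-03, 5.859e-03, 9.766e-04, 1.953e-03, 1.465e-03]  ψ = [2, 3, 3, 3, 1]  (obs o_1=2)
t=2: δ = [9.155e-05, 9.155e-05, 9.155e-05, 1.831e-04, 5.493e-04]  ψ = [1, 1, 1, 1, 1]  (obs o_2=3)
t=3: δ = [8.583e-06, 3.433e-05, 8.583e-06, 1.717e-05, 1.717e-05]  ψ = [4, 4, 4, 4, 4]  (obs o_3=2)
backtrack: best end state = 1; path = [3, 1, 4, 1]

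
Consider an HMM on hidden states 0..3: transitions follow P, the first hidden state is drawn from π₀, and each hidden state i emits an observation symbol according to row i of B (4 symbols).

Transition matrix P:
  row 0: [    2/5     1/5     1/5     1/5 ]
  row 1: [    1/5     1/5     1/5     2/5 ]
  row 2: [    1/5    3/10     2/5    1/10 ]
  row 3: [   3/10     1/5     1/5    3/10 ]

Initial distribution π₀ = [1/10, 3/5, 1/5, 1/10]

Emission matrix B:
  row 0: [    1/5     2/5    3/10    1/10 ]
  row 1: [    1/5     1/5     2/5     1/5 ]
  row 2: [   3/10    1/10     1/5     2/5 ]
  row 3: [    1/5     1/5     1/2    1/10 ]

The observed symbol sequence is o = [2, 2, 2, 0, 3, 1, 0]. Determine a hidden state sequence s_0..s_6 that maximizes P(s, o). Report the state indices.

path = [1, 3, 3, 2, 2, 0, 0]

t=0: δ = [3.000e-02, 2.400e-01, 4.000e-02, 5.000e-02]  (obs o_0=2)
t=1: δ = [1.440e-02, 1.920e-02, 9.600e-03, 4.800e-02]  ψ = [1, 1, 1, 1]  (obs o_1=2)
t=2: δ = [4.320e-03, 3.840e-03, 1.920e-03, 7.200e-03]  ψ = [3, 3, 3, 3]  (obs o_2=2)
t=3: δ = [4.320e-04, 2.880e-04, 4.320e-04, 4.320e-04]  ψ = [3, 3, 3, 3]  (obs o_3=0)
t=4: δ = [1.728e-05, 2.592e-05, 6.912e-05, 1.296e-05]  ψ = [0, 2, 2, 3]  (obs o_4=3)
t=5: δ = [5.530e-06, 4.147e-06, 2.765e-06, 2.074e-06]  ψ = [2, 2, 2, 1]  (obs o_5=1)
t=6: δ = [4.424e-07, 2.212e-07, 3.318e-07, 3.318e-07]  ψ = [0, 0, 0, 1]  (obs o_6=0)
backtrack: best end state = 0; path = [1, 3, 3, 2, 2, 0, 0]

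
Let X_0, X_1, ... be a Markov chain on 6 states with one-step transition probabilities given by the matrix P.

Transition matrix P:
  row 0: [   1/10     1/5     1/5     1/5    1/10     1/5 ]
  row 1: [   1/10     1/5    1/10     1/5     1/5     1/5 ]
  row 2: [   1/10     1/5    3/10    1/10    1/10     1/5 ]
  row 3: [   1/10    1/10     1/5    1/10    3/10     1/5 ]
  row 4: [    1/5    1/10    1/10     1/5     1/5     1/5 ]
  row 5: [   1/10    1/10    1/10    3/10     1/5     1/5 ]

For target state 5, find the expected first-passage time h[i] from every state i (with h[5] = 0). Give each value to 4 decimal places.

h = [5.0000, 5.0000, 5.0000, 5.0000, 5.0000, 0.0000]

First-step conditioning: h[5] = 0; for i ≠ 5, h[i] = 1 + Σ_k P[i][k]·h[k].
  h[0] = 1 + 1/10·h[0] + 1/5·h[1] + 1/5·h[2] + 1/5·h[3] + 1/10·h[4]
  h[1] = 1 + 1/10·h[0] + 1/5·h[1] + 1/10·h[2] + 1/5·h[3] + 1/5·h[4]
  h[2] = 1 + 1/10·h[0] + 1/5·h[1] + 3/10·h[2] + 1/10·h[3] + 1/10·h[4]
  h[3] = 1 + 1/10·h[0] + 1/10·h[1] + 1/5·h[2] + 1/10·h[3] + 3/10·h[4]
  h[4] = 1 + 1/5·h[0] + 1/10·h[1] + 1/10·h[2] + 1/5·h[3] + 1/5·h[4]
Solving the 5×5 linear system over states ≠ 5 gives exactly h = [5, 5, 5, 5, 5, 0] (h[5] = 0 is the target).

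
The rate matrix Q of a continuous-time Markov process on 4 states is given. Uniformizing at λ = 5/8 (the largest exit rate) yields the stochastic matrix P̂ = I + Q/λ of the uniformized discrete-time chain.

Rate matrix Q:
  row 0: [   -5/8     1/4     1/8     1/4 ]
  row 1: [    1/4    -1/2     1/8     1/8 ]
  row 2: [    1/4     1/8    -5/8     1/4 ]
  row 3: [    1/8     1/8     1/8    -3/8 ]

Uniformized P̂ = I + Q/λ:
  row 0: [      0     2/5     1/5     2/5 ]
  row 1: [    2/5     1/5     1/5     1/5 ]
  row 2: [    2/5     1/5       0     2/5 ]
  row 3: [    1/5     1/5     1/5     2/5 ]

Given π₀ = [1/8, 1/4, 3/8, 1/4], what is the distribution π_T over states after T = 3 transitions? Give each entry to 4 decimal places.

π = [0.2450, 0.2420, 0.1650, 0.3480]

t=0: π = [0.1250, 0.2500, 0.3750, 0.2500]
t=1: π = [0.3000, 0.2250, 0.1250, 0.3500]
t=2: π = [0.2100, 0.2600, 0.1750, 0.3550]
t=3: π = [0.2450, 0.2420, 0.1650, 0.3480]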